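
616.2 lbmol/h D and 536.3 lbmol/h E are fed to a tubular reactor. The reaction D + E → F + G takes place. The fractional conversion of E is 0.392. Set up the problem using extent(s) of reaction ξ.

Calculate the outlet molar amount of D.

406 lbmol/h

E reacted = 0.392 × 536.3 = 210.2 lbmol/h; ν_E = −1, so ξ = 210.2/1 = 210.2 lbmol/h.
Outlet amounts (n = n₀ + ν ξ):
  D: 616.2 − 1(210.2) = 406
  E: 536.3 − 1(210.2) = 326.1
  F: 0 + 1(210.2) = 210.2
  G: 0 + 1(210.2) = 210.2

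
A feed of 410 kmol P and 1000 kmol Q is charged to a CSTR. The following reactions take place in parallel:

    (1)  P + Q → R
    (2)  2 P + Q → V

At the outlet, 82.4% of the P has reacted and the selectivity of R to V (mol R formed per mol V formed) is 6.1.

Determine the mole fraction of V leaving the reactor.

Conversion of P: P consumed = 0.824 × 410 = 337.8 kmol = 1ξ₁ + 2ξ₂.
Selectivity: 1ξ₁ / (1ξ₂) = 6.1 → ξ₁ = 6.1 ξ₂.
Substitute: (1·6.1 + 2) ξ₂ = 337.8 → ξ₂ = 41.71 kmol, ξ₁ = 254.4 kmol.
Outlet amounts (n = n₀ + Σ ν·ξ):
  P: 410 − 1(254.4) − 2(41.71) = 72.16
  Q: 1000 − 1(254.4) − 1(41.71) = 703.9
  R: 0 + 1(254.4) = 254.4
  V: 0 + 1(41.71) = 41.71
Total out = 1072 kmol; y_V = 41.71 / 1072 = 0.0389.

0.0389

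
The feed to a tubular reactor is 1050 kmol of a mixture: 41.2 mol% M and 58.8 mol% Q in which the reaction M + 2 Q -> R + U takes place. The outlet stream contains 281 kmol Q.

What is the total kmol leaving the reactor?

882 kmol

For Q: n = n₀ − 2ξ → 281 = 617.4 − 2ξ, giving ξ = 168.2 kmol.
Outlet amounts (n = n₀ + ν ξ):
  M: 432.6 − 1(168.2) = 264.4
  Q: 617.4 − 2(168.2) = 281
  R: 0 + 1(168.2) = 168.2
  U: 0 + 1(168.2) = 168.2
Total out = 264.4 + 281 + 168.2 + 168.2 = 881.8 kmol.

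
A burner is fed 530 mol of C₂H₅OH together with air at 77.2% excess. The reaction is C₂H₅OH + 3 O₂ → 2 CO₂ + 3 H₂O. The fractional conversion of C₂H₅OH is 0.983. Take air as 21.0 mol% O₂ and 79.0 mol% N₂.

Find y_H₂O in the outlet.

0.108

Stoichiometric O₂ = 3 × 530 = 1590 mol; O₂ fed = 1590 × 1.772 = 2817 mol.
N₂ fed = 2817 × 79/21 = 10600 mol.
Fuel reacted = 0.983 × 530 → ξ = 521 mol.
Outlet (n = n₀ + ν ξ):
  C₂H₅OH: 530 − 1(521) = 9.01
  O₂: 2817 − 3(521) = 1255
  N₂: 10600 (inert)
  CO₂: 0 + 2(521) = 1042
  H₂O: 0 + 3(521) = 1563
Total out = 14470 mol; y_H₂O = 1563 / 14470 = 0.108.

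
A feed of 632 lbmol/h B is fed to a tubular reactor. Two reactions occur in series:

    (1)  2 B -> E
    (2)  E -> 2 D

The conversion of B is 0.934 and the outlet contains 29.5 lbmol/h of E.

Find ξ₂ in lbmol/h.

ξ₂ = 266 lbmol/h

Conversion of B: B consumed = 2ξ₁ = 0.934 × 632 → ξ₁ = 295.1 lbmol/h.
E balance: n_E = 0 + 1ξ₁ − 1ξ₂ = 29.5 → ξ₂ = (1·295.1 − 29.5)/1 = 265.6 lbmol/h.
Outlet amounts (n = n₀ + Σ ν·ξ):
  B: 632 − 2(295.1) = 41.71
  E: 0 + 1(295.1) − 1(265.6) = 29.5
  D: 0 + 2(265.6) = 531.3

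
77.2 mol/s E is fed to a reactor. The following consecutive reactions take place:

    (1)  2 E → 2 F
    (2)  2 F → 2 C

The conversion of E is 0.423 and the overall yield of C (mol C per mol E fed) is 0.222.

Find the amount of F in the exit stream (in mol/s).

Conversion of E: E consumed = 2ξ₁ = 0.423 × 77.2 → ξ₁ = 16.33 mol/s.
Yield of C: 2ξ₂ / 77.2 = 0.222 → ξ₂ = 8.569 mol/s.
Outlet amounts (n = n₀ + Σ ν·ξ):
  E: 77.2 − 2(16.33) = 44.54
  F: 0 + 2(16.33) − 2(8.569) = 15.52
  C: 0 + 2(8.569) = 17.14

15.5 mol/s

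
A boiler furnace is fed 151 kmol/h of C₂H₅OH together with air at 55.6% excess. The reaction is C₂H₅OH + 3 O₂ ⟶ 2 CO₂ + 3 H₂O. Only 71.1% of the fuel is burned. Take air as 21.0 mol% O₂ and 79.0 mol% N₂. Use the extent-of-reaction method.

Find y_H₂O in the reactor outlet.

0.0891

Stoichiometric O₂ = 3 × 151 = 453 kmol/h; O₂ fed = 453 × 1.556 = 704.9 kmol/h.
N₂ fed = 704.9 × 79/21 = 2652 kmol/h.
Fuel reacted = 0.711 × 151 → ξ = 107.4 kmol/h.
Outlet (n = n₀ + ν ξ):
  C₂H₅OH: 151 − 1(107.4) = 43.64
  O₂: 704.9 − 3(107.4) = 382.8
  N₂: 2652 (inert)
  CO₂: 0 + 2(107.4) = 214.7
  H₂O: 0 + 3(107.4) = 322.1
Total out = 3615 kmol/h; y_H₂O = 322.1 / 3615 = 0.0891.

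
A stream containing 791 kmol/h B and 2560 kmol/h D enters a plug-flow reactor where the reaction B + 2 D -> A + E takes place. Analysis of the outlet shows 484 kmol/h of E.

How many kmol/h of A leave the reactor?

484 kmol/h

For E: n = n₀ + 1ξ → 484 = 0 + 1ξ, giving ξ = 484 kmol/h.
Outlet amounts (n = n₀ + ν ξ):
  B: 791 − 1(484) = 307
  D: 2560 − 2(484) = 1592
  A: 0 + 1(484) = 484
  E: 0 + 1(484) = 484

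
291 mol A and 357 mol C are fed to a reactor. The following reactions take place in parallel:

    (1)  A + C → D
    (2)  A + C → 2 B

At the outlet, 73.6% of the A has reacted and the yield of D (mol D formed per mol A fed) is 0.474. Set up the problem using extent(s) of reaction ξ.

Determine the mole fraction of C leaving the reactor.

Yield of D: 1ξ₁ / 291 = 0.474 → ξ₁ = 137.9 mol.
Conversion of A: 1ξ₁ + 1ξ₂ = 0.736 × 291 = 214.2 → ξ₂ = 76.24 mol.
Outlet amounts (n = n₀ + Σ ν·ξ):
  A: 291 − 1(137.9) − 1(76.24) = 76.82
  C: 357 − 1(137.9) − 1(76.24) = 142.8
  D: 0 + 1(137.9) = 137.9
  B: 0 + 2(76.24) = 152.5
Total out = 510.1 mol; y_C = 142.8 / 510.1 = 0.28.

0.28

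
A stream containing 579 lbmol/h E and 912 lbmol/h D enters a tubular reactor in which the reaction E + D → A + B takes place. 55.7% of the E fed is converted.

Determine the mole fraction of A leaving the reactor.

0.216

E reacted = 0.557 × 579 = 322.5 lbmol/h; ν_E = −1, so ξ = 322.5/1 = 322.5 lbmol/h.
Outlet amounts (n = n₀ + ν ξ):
  E: 579 − 1(322.5) = 256.5
  D: 912 − 1(322.5) = 589.5
  A: 0 + 1(322.5) = 322.5
  B: 0 + 1(322.5) = 322.5
Total out = 1491 lbmol/h; y_A = 322.5 / 1491 = 0.2163.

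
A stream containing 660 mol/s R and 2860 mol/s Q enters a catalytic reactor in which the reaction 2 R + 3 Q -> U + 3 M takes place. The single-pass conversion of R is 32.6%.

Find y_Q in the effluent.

0.744

R reacted = 0.326 × 660 = 215.2 mol/s; ν_R = −2, so ξ = 215.2/2 = 107.6 mol/s.
Outlet amounts (n = n₀ + ν ξ):
  R: 660 − 2(107.6) = 444.8
  Q: 2860 − 3(107.6) = 2537
  U: 0 + 1(107.6) = 107.6
  M: 0 + 3(107.6) = 322.7
Total out = 3412 mol/s; y_Q = 2537 / 3412 = 0.7435.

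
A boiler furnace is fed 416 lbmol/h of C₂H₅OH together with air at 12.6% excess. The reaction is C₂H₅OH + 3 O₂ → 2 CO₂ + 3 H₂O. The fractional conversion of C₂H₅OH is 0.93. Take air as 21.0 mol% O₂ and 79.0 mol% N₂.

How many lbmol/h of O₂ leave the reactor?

245 lbmol/h

Stoichiometric O₂ = 3 × 416 = 1248 lbmol/h; O₂ fed = 1248 × 1.126 = 1405 lbmol/h.
N₂ fed = 1405 × 79/21 = 5286 lbmol/h.
Fuel reacted = 0.93 × 416 → ξ = 386.9 lbmol/h.
Outlet (n = n₀ + ν ξ):
  C₂H₅OH: 416 − 1(386.9) = 29.12
  O₂: 1405 − 3(386.9) = 244.6
  N₂: 5286 (inert)
  CO₂: 0 + 2(386.9) = 773.8
  H₂O: 0 + 3(386.9) = 1161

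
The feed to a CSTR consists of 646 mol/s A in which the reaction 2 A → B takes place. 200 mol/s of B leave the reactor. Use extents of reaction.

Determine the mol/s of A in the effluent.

For B: n = n₀ + 1ξ → 200 = 0 + 1ξ, giving ξ = 200 mol/s.
Outlet amounts (n = n₀ + ν ξ):
  A: 646 − 2(200) = 246
  B: 0 + 1(200) = 200

246 mol/s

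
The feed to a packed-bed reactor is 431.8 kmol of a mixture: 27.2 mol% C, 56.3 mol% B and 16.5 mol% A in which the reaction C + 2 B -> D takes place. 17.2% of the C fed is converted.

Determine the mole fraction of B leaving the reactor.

0.518

C reacted = 0.172 × 117.4 = 20.2 kmol; ν_C = −1, so ξ = 20.2/1 = 20.2 kmol.
Outlet amounts (n = n₀ + ν ξ):
  C: 117.4 − 1(20.2) = 97.25
  B: 243.1 − 2(20.2) = 202.7
  D: 0 + 1(20.2) = 20.2
  A: 71.25 (inert)
Total out = 391.4 kmol; y_B = 202.7 / 391.4 = 0.5179.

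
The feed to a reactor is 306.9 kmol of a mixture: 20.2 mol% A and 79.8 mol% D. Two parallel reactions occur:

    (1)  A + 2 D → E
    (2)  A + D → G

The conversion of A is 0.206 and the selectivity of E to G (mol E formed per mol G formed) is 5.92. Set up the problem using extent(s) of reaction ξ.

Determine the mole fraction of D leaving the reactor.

0.781

Conversion of A: A consumed = 0.206 × 61.99 = 12.77 kmol = 1ξ₁ + 1ξ₂.
Selectivity: 1ξ₁ / (1ξ₂) = 5.92 → ξ₁ = 5.92 ξ₂.
Substitute: (1·5.92 + 1) ξ₂ = 12.77 → ξ₂ = 1.845 kmol, ξ₁ = 10.93 kmol.
Outlet amounts (n = n₀ + Σ ν·ξ):
  A: 61.99 − 1(10.93) − 1(1.845) = 49.22
  D: 244.9 − 2(10.93) − 1(1.845) = 221.2
  E: 0 + 1(10.93) = 10.93
  G: 0 + 1(1.845) = 1.845
Total out = 283.2 kmol; y_D = 221.2 / 283.2 = 0.7811.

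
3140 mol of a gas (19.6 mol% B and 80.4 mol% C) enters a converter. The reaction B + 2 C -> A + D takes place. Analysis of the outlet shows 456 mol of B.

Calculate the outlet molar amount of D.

For B: n = n₀ − 1ξ → 456 = 615.4 − 1ξ, giving ξ = 159.4 mol.
Outlet amounts (n = n₀ + ν ξ):
  B: 615.4 − 1(159.4) = 456
  C: 2525 − 2(159.4) = 2206
  A: 0 + 1(159.4) = 159.4
  D: 0 + 1(159.4) = 159.4

159 mol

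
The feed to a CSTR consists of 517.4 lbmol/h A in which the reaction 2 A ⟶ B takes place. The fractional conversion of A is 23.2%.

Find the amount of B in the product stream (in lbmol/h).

A reacted = 0.232 × 517.4 = 120 lbmol/h; ν_A = −2, so ξ = 120/2 = 60.02 lbmol/h.
Outlet amounts (n = n₀ + ν ξ):
  A: 517.4 − 2(60.02) = 397.4
  B: 0 + 1(60.02) = 60.02

60 lbmol/h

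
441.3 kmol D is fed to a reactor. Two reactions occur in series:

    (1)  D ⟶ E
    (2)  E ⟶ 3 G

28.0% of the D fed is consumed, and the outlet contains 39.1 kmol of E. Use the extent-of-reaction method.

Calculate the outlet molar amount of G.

Conversion of D: D consumed = 1ξ₁ = 0.28 × 441.3 → ξ₁ = 123.6 kmol.
E balance: n_E = 0 + 1ξ₁ − 1ξ₂ = 39.1 → ξ₂ = (1·123.6 − 39.1)/1 = 84.46 kmol.
Outlet amounts (n = n₀ + Σ ν·ξ):
  D: 441.3 − 1(123.6) = 317.7
  E: 0 + 1(123.6) − 1(84.46) = 39.1
  G: 0 + 3(84.46) = 253.4

253 kmol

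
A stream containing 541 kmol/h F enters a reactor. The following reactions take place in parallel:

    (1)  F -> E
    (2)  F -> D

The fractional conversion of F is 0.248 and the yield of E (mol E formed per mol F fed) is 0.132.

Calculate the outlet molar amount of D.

Yield of E: 1ξ₁ / 541 = 0.132 → ξ₁ = 71.41 kmol/h.
Conversion of F: 1ξ₁ + 1ξ₂ = 0.248 × 541 = 134.2 → ξ₂ = 62.76 kmol/h.
Outlet amounts (n = n₀ + Σ ν·ξ):
  F: 541 − 1(71.41) − 1(62.76) = 406.8
  E: 0 + 1(71.41) = 71.41
  D: 0 + 1(62.76) = 62.76

62.8 kmol/h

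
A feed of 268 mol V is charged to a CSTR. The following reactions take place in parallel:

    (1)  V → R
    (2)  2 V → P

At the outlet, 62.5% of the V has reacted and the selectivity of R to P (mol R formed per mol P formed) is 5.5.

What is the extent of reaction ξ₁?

Conversion of V: V consumed = 0.625 × 268 = 167.5 mol = 1ξ₁ + 2ξ₂.
Selectivity: 1ξ₁ / (1ξ₂) = 5.5 → ξ₁ = 5.5 ξ₂.
Substitute: (1·5.5 + 2) ξ₂ = 167.5 → ξ₂ = 22.33 mol, ξ₁ = 122.8 mol.
Outlet amounts (n = n₀ + Σ ν·ξ):
  V: 268 − 1(122.8) − 2(22.33) = 100.5
  R: 0 + 1(122.8) = 122.8
  P: 0 + 1(22.33) = 22.33

ξ₁ = 123 mol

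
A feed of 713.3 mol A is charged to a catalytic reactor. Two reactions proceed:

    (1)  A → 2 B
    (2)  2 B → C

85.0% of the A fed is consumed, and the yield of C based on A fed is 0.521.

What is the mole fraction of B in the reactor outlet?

0.495

Conversion of A: A consumed = 1ξ₁ = 0.85 × 713.3 → ξ₁ = 606.3 mol.
Yield of C: 1ξ₂ / 713.3 = 0.521 → ξ₂ = 371.6 mol.
Outlet amounts (n = n₀ + Σ ν·ξ):
  A: 713.3 − 1(606.3) = 107
  B: 0 + 2(606.3) − 2(371.6) = 469.4
  C: 0 + 1(371.6) = 371.6
Total out = 948 mol; y_B = 469.4 / 948 = 0.4951.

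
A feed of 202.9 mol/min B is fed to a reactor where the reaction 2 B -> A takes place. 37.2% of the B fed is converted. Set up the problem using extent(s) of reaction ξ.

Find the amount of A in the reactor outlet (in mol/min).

37.7 mol/min

B reacted = 0.372 × 202.9 = 75.48 mol/min; ν_B = −2, so ξ = 75.48/2 = 37.74 mol/min.
Outlet amounts (n = n₀ + ν ξ):
  B: 202.9 − 2(37.74) = 127.4
  A: 0 + 1(37.74) = 37.74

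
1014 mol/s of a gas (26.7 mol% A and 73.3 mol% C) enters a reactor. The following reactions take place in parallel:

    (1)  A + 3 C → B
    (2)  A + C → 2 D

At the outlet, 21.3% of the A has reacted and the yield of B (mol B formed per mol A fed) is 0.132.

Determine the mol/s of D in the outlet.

43.9 mol/s

Yield of B: 1ξ₁ / 270.7 = 0.132 → ξ₁ = 35.74 mol/s.
Conversion of A: 1ξ₁ + 1ξ₂ = 0.213 × 270.7 = 57.67 → ξ₂ = 21.93 mol/s.
Outlet amounts (n = n₀ + Σ ν·ξ):
  A: 270.7 − 1(35.74) − 1(21.93) = 213.1
  C: 743.3 − 3(35.74) − 1(21.93) = 614.1
  B: 0 + 1(35.74) = 35.74
  D: 0 + 2(21.93) = 43.86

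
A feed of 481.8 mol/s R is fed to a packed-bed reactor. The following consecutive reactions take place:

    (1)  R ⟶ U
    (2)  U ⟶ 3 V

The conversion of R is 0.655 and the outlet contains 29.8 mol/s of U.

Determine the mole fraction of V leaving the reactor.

Conversion of R: R consumed = 1ξ₁ = 0.655 × 481.8 → ξ₁ = 315.6 mol/s.
U balance: n_U = 0 + 1ξ₁ − 1ξ₂ = 29.8 → ξ₂ = (1·315.6 − 29.8)/1 = 285.8 mol/s.
Outlet amounts (n = n₀ + Σ ν·ξ):
  R: 481.8 − 1(315.6) = 166.2
  U: 0 + 1(315.6) − 1(285.8) = 29.8
  V: 0 + 3(285.8) = 857.3
Total out = 1053 mol/s; y_V = 857.3 / 1053 = 0.8139.

0.814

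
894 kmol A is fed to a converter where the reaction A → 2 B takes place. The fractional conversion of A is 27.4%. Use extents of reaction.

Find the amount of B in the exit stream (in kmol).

490 kmol

A reacted = 0.274 × 894 = 245 kmol; ν_A = −1, so ξ = 245/1 = 245 kmol.
Outlet amounts (n = n₀ + ν ξ):
  A: 894 − 1(245) = 649
  B: 0 + 2(245) = 489.9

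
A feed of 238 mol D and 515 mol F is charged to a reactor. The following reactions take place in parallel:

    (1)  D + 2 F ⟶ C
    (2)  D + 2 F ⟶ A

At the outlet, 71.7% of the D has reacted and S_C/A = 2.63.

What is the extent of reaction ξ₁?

ξ₁ = 124 mol

Conversion of D: D consumed = 0.717 × 238 = 170.6 mol = 1ξ₁ + 1ξ₂.
Selectivity: 1ξ₁ / (1ξ₂) = 2.63 → ξ₁ = 2.63 ξ₂.
Substitute: (1·2.63 + 1) ξ₂ = 170.6 → ξ₂ = 47.01 mol, ξ₁ = 123.6 mol.
Outlet amounts (n = n₀ + Σ ν·ξ):
  D: 238 − 1(123.6) − 1(47.01) = 67.35
  F: 515 − 2(123.6) − 2(47.01) = 173.7
  C: 0 + 1(123.6) = 123.6
  A: 0 + 1(47.01) = 47.01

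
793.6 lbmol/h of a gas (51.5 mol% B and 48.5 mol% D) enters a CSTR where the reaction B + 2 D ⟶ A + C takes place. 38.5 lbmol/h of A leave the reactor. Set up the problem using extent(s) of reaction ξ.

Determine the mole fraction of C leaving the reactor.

For A: n = n₀ + 1ξ → 38.5 = 0 + 1ξ, giving ξ = 38.5 lbmol/h.
Outlet amounts (n = n₀ + ν ξ):
  B: 408.7 − 1(38.5) = 370.2
  D: 384.9 − 2(38.5) = 307.9
  A: 0 + 1(38.5) = 38.5
  C: 0 + 1(38.5) = 38.5
Total out = 755.1 lbmol/h; y_C = 38.5 / 755.1 = 0.05099.

0.051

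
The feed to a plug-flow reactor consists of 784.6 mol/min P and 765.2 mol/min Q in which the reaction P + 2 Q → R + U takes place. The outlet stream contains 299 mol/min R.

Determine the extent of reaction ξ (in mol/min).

ξ = 299 mol/min

For R: n = n₀ + 1ξ → 299 = 0 + 1ξ, giving ξ = 299 mol/min.
Outlet amounts (n = n₀ + ν ξ):
  P: 784.6 − 1(299) = 485.6
  Q: 765.2 − 2(299) = 167.2
  R: 0 + 1(299) = 299
  U: 0 + 1(299) = 299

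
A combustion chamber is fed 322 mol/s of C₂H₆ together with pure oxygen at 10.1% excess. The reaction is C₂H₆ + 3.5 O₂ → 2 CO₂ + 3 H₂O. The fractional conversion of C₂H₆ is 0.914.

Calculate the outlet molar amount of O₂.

Stoichiometric O₂ = 3.5 × 322 = 1127 mol/s; O₂ fed = 1127 × 1.101 = 1241 mol/s.
Fuel reacted = 0.914 × 322 → ξ = 294.3 mol/s.
Outlet (n = n₀ + ν ξ):
  C₂H₆: 322 − 1(294.3) = 27.69
  O₂: 1241 − 3.5(294.3) = 210.7
  CO₂: 0 + 2(294.3) = 588.6
  H₂O: 0 + 3(294.3) = 882.9

211 mol/s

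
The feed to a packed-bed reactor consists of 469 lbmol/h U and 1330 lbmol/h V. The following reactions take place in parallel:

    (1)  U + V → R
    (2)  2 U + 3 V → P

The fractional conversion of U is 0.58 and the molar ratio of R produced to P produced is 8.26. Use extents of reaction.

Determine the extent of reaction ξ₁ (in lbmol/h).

ξ₁ = 219 lbmol/h

Conversion of U: U consumed = 0.58 × 469 = 272 lbmol/h = 1ξ₁ + 2ξ₂.
Selectivity: 1ξ₁ / (1ξ₂) = 8.26 → ξ₁ = 8.26 ξ₂.
Substitute: (1·8.26 + 2) ξ₂ = 272 → ξ₂ = 26.51 lbmol/h, ξ₁ = 219 lbmol/h.
Outlet amounts (n = n₀ + Σ ν·ξ):
  U: 469 − 1(219) − 2(26.51) = 197
  V: 1330 − 1(219) − 3(26.51) = 1031
  R: 0 + 1(219) = 219
  P: 0 + 1(26.51) = 26.51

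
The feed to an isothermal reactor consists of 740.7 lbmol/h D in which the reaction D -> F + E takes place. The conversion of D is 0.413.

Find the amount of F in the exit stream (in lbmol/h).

306 lbmol/h

D reacted = 0.413 × 740.7 = 305.9 lbmol/h; ν_D = −1, so ξ = 305.9/1 = 305.9 lbmol/h.
Outlet amounts (n = n₀ + ν ξ):
  D: 740.7 − 1(305.9) = 434.8
  F: 0 + 1(305.9) = 305.9
  E: 0 + 1(305.9) = 305.9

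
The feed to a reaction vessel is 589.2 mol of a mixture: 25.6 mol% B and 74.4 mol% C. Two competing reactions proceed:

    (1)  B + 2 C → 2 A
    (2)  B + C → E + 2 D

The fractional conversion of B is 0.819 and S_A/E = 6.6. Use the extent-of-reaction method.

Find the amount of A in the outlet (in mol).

190 mol

Conversion of B: B consumed = 0.819 × 150.8 = 123.5 mol = 1ξ₁ + 1ξ₂.
Selectivity: 2ξ₁ / (1ξ₂) = 6.6 → ξ₁ = 3.3 ξ₂.
Substitute: (1·3.3 + 1) ξ₂ = 123.5 → ξ₂ = 28.73 mol, ξ₁ = 94.81 mol.
Outlet amounts (n = n₀ + Σ ν·ξ):
  B: 150.8 − 1(94.81) − 1(28.73) = 27.3
  C: 438.4 − 2(94.81) − 1(28.73) = 220
  A: 0 + 2(94.81) = 189.6
  E: 0 + 1(28.73) = 28.73
  D: 0 + 2(28.73) = 57.46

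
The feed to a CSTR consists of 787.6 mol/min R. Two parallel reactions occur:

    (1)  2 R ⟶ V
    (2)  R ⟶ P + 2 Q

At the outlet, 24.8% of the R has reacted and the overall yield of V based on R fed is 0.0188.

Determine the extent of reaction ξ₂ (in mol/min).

ξ₂ = 166 mol/min

Yield of V: 1ξ₁ / 787.6 = 0.0188 → ξ₁ = 14.81 mol/min.
Conversion of R: 2ξ₁ + 1ξ₂ = 0.248 × 787.6 = 195.3 → ξ₂ = 165.7 mol/min.
Outlet amounts (n = n₀ + Σ ν·ξ):
  R: 787.6 − 2(14.81) − 1(165.7) = 592.3
  V: 0 + 1(14.81) = 14.81
  P: 0 + 1(165.7) = 165.7
  Q: 0 + 2(165.7) = 331.4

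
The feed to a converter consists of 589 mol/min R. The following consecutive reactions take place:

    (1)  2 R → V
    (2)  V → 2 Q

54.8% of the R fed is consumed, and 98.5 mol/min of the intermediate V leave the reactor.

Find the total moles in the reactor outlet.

490 mol/min

Conversion of R: R consumed = 2ξ₁ = 0.548 × 589 → ξ₁ = 161.4 mol/min.
V balance: n_V = 0 + 1ξ₁ − 1ξ₂ = 98.5 → ξ₂ = (1·161.4 − 98.5)/1 = 62.89 mol/min.
Outlet amounts (n = n₀ + Σ ν·ξ):
  R: 589 − 2(161.4) = 266.2
  V: 0 + 1(161.4) − 1(62.89) = 98.5
  Q: 0 + 2(62.89) = 125.8
Total out = 266.2 + 98.5 + 125.8 = 490.5 mol/min.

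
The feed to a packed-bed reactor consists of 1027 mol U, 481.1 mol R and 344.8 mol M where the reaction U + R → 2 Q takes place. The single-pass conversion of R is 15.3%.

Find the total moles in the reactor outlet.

R reacted = 0.153 × 481.1 = 73.61 mol; ν_R = −1, so ξ = 73.61/1 = 73.61 mol.
Outlet amounts (n = n₀ + ν ξ):
  U: 1027 − 1(73.61) = 953.4
  R: 481.1 − 1(73.61) = 407.5
  Q: 0 + 2(73.61) = 147.2
  M: 344.8 (inert)
Total out = 953.4 + 407.5 + 147.2 + 344.8 = 1853 mol.

1850 mol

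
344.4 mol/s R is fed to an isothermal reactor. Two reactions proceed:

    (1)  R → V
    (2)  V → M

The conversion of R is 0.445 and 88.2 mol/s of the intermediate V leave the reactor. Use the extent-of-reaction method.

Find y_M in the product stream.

Conversion of R: R consumed = 1ξ₁ = 0.445 × 344.4 → ξ₁ = 153.3 mol/s.
V balance: n_V = 0 + 1ξ₁ − 1ξ₂ = 88.2 → ξ₂ = (1·153.3 − 88.2)/1 = 65.06 mol/s.
Outlet amounts (n = n₀ + Σ ν·ξ):
  R: 344.4 − 1(153.3) = 191.1
  V: 0 + 1(153.3) − 1(65.06) = 88.2
  M: 0 + 1(65.06) = 65.06
Total out = 344.4 mol/s; y_M = 65.06 / 344.4 = 0.1889.

0.189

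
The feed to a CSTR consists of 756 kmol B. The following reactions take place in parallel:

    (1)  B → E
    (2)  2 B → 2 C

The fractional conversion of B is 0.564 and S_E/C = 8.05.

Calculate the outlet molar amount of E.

Conversion of B: B consumed = 0.564 × 756 = 426.4 kmol = 1ξ₁ + 2ξ₂.
Selectivity: 1ξ₁ / (2ξ₂) = 8.05 → ξ₁ = 16.1 ξ₂.
Substitute: (1·16.1 + 2) ξ₂ = 426.4 → ξ₂ = 23.56 kmol, ξ₁ = 379.3 kmol.
Outlet amounts (n = n₀ + Σ ν·ξ):
  B: 756 − 1(379.3) − 2(23.56) = 329.6
  E: 0 + 1(379.3) = 379.3
  C: 0 + 2(23.56) = 47.11

379 kmol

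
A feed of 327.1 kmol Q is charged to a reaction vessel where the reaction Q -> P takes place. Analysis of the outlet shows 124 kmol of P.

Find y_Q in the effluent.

For P: n = n₀ + 1ξ → 124 = 0 + 1ξ, giving ξ = 124 kmol.
Outlet amounts (n = n₀ + ν ξ):
  Q: 327.1 − 1(124) = 203.1
  P: 0 + 1(124) = 124
Total out = 327.1 kmol; y_Q = 203.1 / 327.1 = 0.6209.

0.621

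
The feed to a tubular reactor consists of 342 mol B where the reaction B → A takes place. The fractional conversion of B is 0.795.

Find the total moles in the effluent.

342 mol

B reacted = 0.795 × 342 = 271.9 mol; ν_B = −1, so ξ = 271.9/1 = 271.9 mol.
Outlet amounts (n = n₀ + ν ξ):
  B: 342 − 1(271.9) = 70.11
  A: 0 + 1(271.9) = 271.9
Total out = 70.11 + 271.9 = 342 mol.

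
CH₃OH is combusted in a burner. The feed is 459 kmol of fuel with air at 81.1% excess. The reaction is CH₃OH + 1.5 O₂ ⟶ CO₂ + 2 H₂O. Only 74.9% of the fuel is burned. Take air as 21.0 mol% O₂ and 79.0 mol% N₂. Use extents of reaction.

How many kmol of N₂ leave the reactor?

Stoichiometric O₂ = 1.5 × 459 = 688.5 kmol; O₂ fed = 688.5 × 1.811 = 1247 kmol.
N₂ fed = 1247 × 79/21 = 4691 kmol.
Fuel reacted = 0.749 × 459 → ξ = 343.8 kmol.
Outlet (n = n₀ + ν ξ):
  CH₃OH: 459 − 1(343.8) = 115.2
  O₂: 1247 − 1.5(343.8) = 731.2
  N₂: 4691 (inert)
  CO₂: 0 + 1(343.8) = 343.8
  H₂O: 0 + 2(343.8) = 687.6

4690 kmol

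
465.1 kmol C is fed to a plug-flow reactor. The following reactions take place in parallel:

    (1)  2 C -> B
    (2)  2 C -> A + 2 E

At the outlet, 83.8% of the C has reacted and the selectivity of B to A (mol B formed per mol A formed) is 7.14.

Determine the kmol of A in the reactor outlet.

23.9 kmol

Conversion of C: C consumed = 0.838 × 465.1 = 389.8 kmol = 2ξ₁ + 2ξ₂.
Selectivity: 1ξ₁ / (1ξ₂) = 7.14 → ξ₁ = 7.14 ξ₂.
Substitute: (2·7.14 + 2) ξ₂ = 389.8 → ξ₂ = 23.94 kmol, ξ₁ = 170.9 kmol.
Outlet amounts (n = n₀ + Σ ν·ξ):
  C: 465.1 − 2(170.9) − 2(23.94) = 75.35
  B: 0 + 1(170.9) = 170.9
  A: 0 + 1(23.94) = 23.94
  E: 0 + 2(23.94) = 47.88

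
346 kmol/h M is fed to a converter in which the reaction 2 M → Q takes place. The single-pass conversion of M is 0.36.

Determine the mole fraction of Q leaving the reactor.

0.22

M reacted = 0.36 × 346 = 124.6 kmol/h; ν_M = −2, so ξ = 124.6/2 = 62.28 kmol/h.
Outlet amounts (n = n₀ + ν ξ):
  M: 346 − 2(62.28) = 221.4
  Q: 0 + 1(62.28) = 62.28
Total out = 283.7 kmol/h; y_Q = 62.28 / 283.7 = 0.2195.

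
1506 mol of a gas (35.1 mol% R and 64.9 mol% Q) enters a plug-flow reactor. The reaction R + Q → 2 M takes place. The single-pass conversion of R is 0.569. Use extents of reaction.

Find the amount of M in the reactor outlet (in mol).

602 mol

R reacted = 0.569 × 528.6 = 300.8 mol; ν_R = −1, so ξ = 300.8/1 = 300.8 mol.
Outlet amounts (n = n₀ + ν ξ):
  R: 528.6 − 1(300.8) = 227.8
  Q: 977.4 − 1(300.8) = 676.6
  M: 0 + 2(300.8) = 601.6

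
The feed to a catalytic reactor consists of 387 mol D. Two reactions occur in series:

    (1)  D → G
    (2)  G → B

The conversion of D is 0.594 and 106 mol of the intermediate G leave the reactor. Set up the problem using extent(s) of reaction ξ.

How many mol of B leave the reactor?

Conversion of D: D consumed = 1ξ₁ = 0.594 × 387 → ξ₁ = 229.9 mol.
G balance: n_G = 0 + 1ξ₁ − 1ξ₂ = 106 → ξ₂ = (1·229.9 − 106)/1 = 123.9 mol.
Outlet amounts (n = n₀ + Σ ν·ξ):
  D: 387 − 1(229.9) = 157.1
  G: 0 + 1(229.9) − 1(123.9) = 106
  B: 0 + 1(123.9) = 123.9

124 mol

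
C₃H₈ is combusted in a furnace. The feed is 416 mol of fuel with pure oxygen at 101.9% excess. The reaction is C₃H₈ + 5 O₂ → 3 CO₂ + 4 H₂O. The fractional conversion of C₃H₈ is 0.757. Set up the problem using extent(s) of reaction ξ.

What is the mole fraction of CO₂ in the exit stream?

0.192

Stoichiometric O₂ = 5 × 416 = 2080 mol; O₂ fed = 2080 × 2.019 = 4200 mol.
Fuel reacted = 0.757 × 416 → ξ = 314.9 mol.
Outlet (n = n₀ + ν ξ):
  C₃H₈: 416 − 1(314.9) = 101.1
  O₂: 4200 − 5(314.9) = 2625
  CO₂: 0 + 3(314.9) = 944.7
  H₂O: 0 + 4(314.9) = 1260
Total out = 4930 mol; y_CO₂ = 944.7 / 4930 = 0.1916.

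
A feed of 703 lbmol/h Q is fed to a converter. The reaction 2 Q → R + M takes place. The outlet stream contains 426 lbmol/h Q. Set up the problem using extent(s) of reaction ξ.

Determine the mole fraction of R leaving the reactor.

For Q: n = n₀ − 2ξ → 426 = 703 − 2ξ, giving ξ = 138.5 lbmol/h.
Outlet amounts (n = n₀ + ν ξ):
  Q: 703 − 2(138.5) = 426
  R: 0 + 1(138.5) = 138.5
  M: 0 + 1(138.5) = 138.5
Total out = 703 lbmol/h; y_R = 138.5 / 703 = 0.197.

0.197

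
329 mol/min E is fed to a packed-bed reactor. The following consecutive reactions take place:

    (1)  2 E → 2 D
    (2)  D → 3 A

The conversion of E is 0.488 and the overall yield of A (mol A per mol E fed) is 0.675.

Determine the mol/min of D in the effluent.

86.5 mol/min

Conversion of E: E consumed = 2ξ₁ = 0.488 × 329 → ξ₁ = 80.28 mol/min.
Yield of A: 3ξ₂ / 329 = 0.675 → ξ₂ = 74.03 mol/min.
Outlet amounts (n = n₀ + Σ ν·ξ):
  E: 329 − 2(80.28) = 168.4
  D: 0 + 2(80.28) − 1(74.03) = 86.53
  A: 0 + 3(74.03) = 222.1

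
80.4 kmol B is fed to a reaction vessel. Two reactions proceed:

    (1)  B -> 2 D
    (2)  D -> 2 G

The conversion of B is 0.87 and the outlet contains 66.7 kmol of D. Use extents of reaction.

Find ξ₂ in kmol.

ξ₂ = 73.2 kmol

Conversion of B: B consumed = 1ξ₁ = 0.87 × 80.4 → ξ₁ = 69.95 kmol.
D balance: n_D = 0 + 2ξ₁ − 1ξ₂ = 66.7 → ξ₂ = (2·69.95 − 66.7)/1 = 73.2 kmol.
Outlet amounts (n = n₀ + Σ ν·ξ):
  B: 80.4 − 1(69.95) = 10.45
  D: 0 + 2(69.95) − 1(73.2) = 66.7
  G: 0 + 2(73.2) = 146.4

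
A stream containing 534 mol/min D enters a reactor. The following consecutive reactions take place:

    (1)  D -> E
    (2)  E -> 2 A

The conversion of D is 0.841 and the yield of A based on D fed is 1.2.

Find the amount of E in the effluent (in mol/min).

Conversion of D: D consumed = 1ξ₁ = 0.841 × 534 → ξ₁ = 449.1 mol/min.
Yield of A: 2ξ₂ / 534 = 1.2 → ξ₂ = 320.4 mol/min.
Outlet amounts (n = n₀ + Σ ν·ξ):
  D: 534 − 1(449.1) = 84.91
  E: 0 + 1(449.1) − 1(320.4) = 128.7
  A: 0 + 2(320.4) = 640.8

129 mol/min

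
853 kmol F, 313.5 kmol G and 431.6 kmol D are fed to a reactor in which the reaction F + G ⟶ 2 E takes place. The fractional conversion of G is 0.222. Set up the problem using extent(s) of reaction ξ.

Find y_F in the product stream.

G reacted = 0.222 × 313.5 = 69.6 kmol; ν_G = −1, so ξ = 69.6/1 = 69.6 kmol.
Outlet amounts (n = n₀ + ν ξ):
  F: 853 − 1(69.6) = 783.4
  G: 313.5 − 1(69.6) = 243.9
  E: 0 + 2(69.6) = 139.2
  D: 431.6 (inert)
Total out = 1598 kmol; y_F = 783.4 / 1598 = 0.4902.

0.49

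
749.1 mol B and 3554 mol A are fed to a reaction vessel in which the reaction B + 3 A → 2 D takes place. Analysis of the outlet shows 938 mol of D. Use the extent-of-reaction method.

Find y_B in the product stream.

0.0832

For D: n = n₀ + 2ξ → 938 = 0 + 2ξ, giving ξ = 469 mol.
Outlet amounts (n = n₀ + ν ξ):
  B: 749.1 − 1(469) = 280.1
  A: 3554 − 3(469) = 2147
  D: 0 + 2(469) = 938
Total out = 3365 mol; y_B = 280.1 / 3365 = 0.08324.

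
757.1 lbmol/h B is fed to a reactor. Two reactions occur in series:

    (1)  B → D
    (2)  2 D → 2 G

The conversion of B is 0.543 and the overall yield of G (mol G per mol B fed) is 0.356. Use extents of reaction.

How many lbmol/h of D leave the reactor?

Conversion of B: B consumed = 1ξ₁ = 0.543 × 757.1 → ξ₁ = 411.1 lbmol/h.
Yield of G: 2ξ₂ / 757.1 = 0.356 → ξ₂ = 134.8 lbmol/h.
Outlet amounts (n = n₀ + Σ ν·ξ):
  B: 757.1 − 1(411.1) = 346
  D: 0 + 1(411.1) − 2(134.8) = 141.6
  G: 0 + 2(134.8) = 269.5

142 lbmol/h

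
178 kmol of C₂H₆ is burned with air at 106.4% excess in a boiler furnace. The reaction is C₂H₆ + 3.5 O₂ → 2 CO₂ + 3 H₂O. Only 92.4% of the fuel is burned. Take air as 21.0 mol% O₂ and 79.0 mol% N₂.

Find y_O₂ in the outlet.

0.111

Stoichiometric O₂ = 3.5 × 178 = 623 kmol; O₂ fed = 623 × 2.064 = 1286 kmol.
N₂ fed = 1286 × 79/21 = 4837 kmol.
Fuel reacted = 0.924 × 178 → ξ = 164.5 kmol.
Outlet (n = n₀ + ν ξ):
  C₂H₆: 178 − 1(164.5) = 13.53
  O₂: 1286 − 3.5(164.5) = 710.2
  N₂: 4837 (inert)
  CO₂: 0 + 2(164.5) = 328.9
  H₂O: 0 + 3(164.5) = 493.4
Total out = 6383 kmol; y_O₂ = 710.2 / 6383 = 0.1113.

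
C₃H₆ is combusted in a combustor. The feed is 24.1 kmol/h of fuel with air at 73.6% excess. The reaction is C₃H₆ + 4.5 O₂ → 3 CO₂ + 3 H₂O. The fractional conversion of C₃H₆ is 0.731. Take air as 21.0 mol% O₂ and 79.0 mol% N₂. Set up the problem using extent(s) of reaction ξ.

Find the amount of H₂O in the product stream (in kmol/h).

52.9 kmol/h

Stoichiometric O₂ = 4.5 × 24.1 = 108.5 kmol/h; O₂ fed = 108.5 × 1.736 = 188.3 kmol/h.
N₂ fed = 188.3 × 79/21 = 708.3 kmol/h.
Fuel reacted = 0.731 × 24.1 → ξ = 17.62 kmol/h.
Outlet (n = n₀ + ν ξ):
  C₃H₆: 24.1 − 1(17.62) = 6.483
  O₂: 188.3 − 4.5(17.62) = 109
  N₂: 708.3 (inert)
  CO₂: 0 + 3(17.62) = 52.85
  H₂O: 0 + 3(17.62) = 52.85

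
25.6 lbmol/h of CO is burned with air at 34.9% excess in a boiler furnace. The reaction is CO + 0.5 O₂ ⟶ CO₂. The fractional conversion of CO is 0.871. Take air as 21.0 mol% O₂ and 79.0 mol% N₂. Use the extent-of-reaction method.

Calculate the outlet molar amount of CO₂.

Stoichiometric O₂ = 0.5 × 25.6 = 12.8 lbmol/h; O₂ fed = 12.8 × 1.349 = 17.27 lbmol/h.
N₂ fed = 17.27 × 79/21 = 64.96 lbmol/h.
Fuel reacted = 0.871 × 25.6 → ξ = 22.3 lbmol/h.
Outlet (n = n₀ + ν ξ):
  CO: 25.6 − 1(22.3) = 3.302
  O₂: 17.27 − 0.5(22.3) = 6.118
  N₂: 64.96 (inert)
  CO₂: 0 + 1(22.3) = 22.3

22.3 lbmol/h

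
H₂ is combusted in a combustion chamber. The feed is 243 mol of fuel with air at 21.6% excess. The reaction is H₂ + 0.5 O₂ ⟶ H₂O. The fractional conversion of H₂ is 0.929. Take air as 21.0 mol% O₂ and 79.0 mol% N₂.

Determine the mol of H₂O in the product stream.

226 mol

Stoichiometric O₂ = 0.5 × 243 = 121.5 mol; O₂ fed = 121.5 × 1.216 = 147.7 mol.
N₂ fed = 147.7 × 79/21 = 555.8 mol.
Fuel reacted = 0.929 × 243 → ξ = 225.7 mol.
Outlet (n = n₀ + ν ξ):
  H₂: 243 − 1(225.7) = 17.25
  O₂: 147.7 − 0.5(225.7) = 34.87
  N₂: 555.8 (inert)
  H₂O: 0 + 1(225.7) = 225.7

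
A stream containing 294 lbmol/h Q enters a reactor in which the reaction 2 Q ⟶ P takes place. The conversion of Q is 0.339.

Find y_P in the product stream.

0.204

Q reacted = 0.339 × 294 = 99.67 lbmol/h; ν_Q = −2, so ξ = 99.67/2 = 49.83 lbmol/h.
Outlet amounts (n = n₀ + ν ξ):
  Q: 294 − 2(49.83) = 194.3
  P: 0 + 1(49.83) = 49.83
Total out = 244.2 lbmol/h; y_P = 49.83 / 244.2 = 0.2041.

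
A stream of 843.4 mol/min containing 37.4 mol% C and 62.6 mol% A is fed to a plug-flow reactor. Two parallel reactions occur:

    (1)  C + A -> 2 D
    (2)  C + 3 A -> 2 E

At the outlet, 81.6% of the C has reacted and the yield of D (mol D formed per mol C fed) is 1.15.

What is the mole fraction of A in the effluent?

0.171

Yield of D: 2ξ₁ / 315.4 = 1.15 → ξ₁ = 181.4 mol/min.
Conversion of C: 1ξ₁ + 1ξ₂ = 0.816 × 315.4 = 257.4 → ξ₂ = 76.02 mol/min.
Outlet amounts (n = n₀ + Σ ν·ξ):
  C: 315.4 − 1(181.4) − 1(76.02) = 58.04
  A: 528 − 1(181.4) − 3(76.02) = 118.5
  D: 0 + 2(181.4) = 362.7
  E: 0 + 2(76.02) = 152
Total out = 691.4 mol/min; y_A = 118.5 / 691.4 = 0.1715.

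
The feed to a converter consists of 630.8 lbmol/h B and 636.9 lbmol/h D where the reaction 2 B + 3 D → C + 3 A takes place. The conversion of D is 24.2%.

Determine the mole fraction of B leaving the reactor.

0.434

D reacted = 0.242 × 636.9 = 154.1 lbmol/h; ν_D = −3, so ξ = 154.1/3 = 51.38 lbmol/h.
Outlet amounts (n = n₀ + ν ξ):
  B: 630.8 − 2(51.38) = 528
  D: 636.9 − 3(51.38) = 482.8
  C: 0 + 1(51.38) = 51.38
  A: 0 + 3(51.38) = 154.1
Total out = 1216 lbmol/h; y_B = 528 / 1216 = 0.4341.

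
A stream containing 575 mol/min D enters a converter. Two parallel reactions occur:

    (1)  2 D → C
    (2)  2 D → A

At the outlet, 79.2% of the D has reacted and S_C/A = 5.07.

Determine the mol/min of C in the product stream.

190 mol/min

Conversion of D: D consumed = 0.792 × 575 = 455.4 mol/min = 2ξ₁ + 2ξ₂.
Selectivity: 1ξ₁ / (1ξ₂) = 5.07 → ξ₁ = 5.07 ξ₂.
Substitute: (2·5.07 + 2) ξ₂ = 455.4 → ξ₂ = 37.51 mol/min, ξ₁ = 190.2 mol/min.
Outlet amounts (n = n₀ + Σ ν·ξ):
  D: 575 − 2(190.2) − 2(37.51) = 119.6
  C: 0 + 1(190.2) = 190.2
  A: 0 + 1(37.51) = 37.51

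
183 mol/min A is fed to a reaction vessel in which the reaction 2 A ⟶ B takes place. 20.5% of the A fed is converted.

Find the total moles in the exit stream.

A reacted = 0.205 × 183 = 37.52 mol/min; ν_A = −2, so ξ = 37.52/2 = 18.76 mol/min.
Outlet amounts (n = n₀ + ν ξ):
  A: 183 − 2(18.76) = 145.5
  B: 0 + 1(18.76) = 18.76
Total out = 145.5 + 18.76 = 164.2 mol/min.

164 mol/min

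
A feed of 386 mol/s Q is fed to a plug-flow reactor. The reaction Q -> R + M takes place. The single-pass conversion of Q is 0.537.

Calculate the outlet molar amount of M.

207 mol/s

Q reacted = 0.537 × 386 = 207.3 mol/s; ν_Q = −1, so ξ = 207.3/1 = 207.3 mol/s.
Outlet amounts (n = n₀ + ν ξ):
  Q: 386 − 1(207.3) = 178.7
  R: 0 + 1(207.3) = 207.3
  M: 0 + 1(207.3) = 207.3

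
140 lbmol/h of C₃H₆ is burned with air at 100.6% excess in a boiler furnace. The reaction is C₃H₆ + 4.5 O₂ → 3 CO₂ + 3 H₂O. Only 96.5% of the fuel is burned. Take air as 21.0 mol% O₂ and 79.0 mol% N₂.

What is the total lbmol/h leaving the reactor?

Stoichiometric O₂ = 4.5 × 140 = 630 lbmol/h; O₂ fed = 630 × 2.006 = 1264 lbmol/h.
N₂ fed = 1264 × 79/21 = 4754 lbmol/h.
Fuel reacted = 0.965 × 140 → ξ = 135.1 lbmol/h.
Outlet (n = n₀ + ν ξ):
  C₃H₆: 140 − 1(135.1) = 4.9
  O₂: 1264 − 4.5(135.1) = 655.8
  N₂: 4754 (inert)
  CO₂: 0 + 3(135.1) = 405.3
  H₂O: 0 + 3(135.1) = 405.3
Total out = 4.9 + 655.8 + 4754 + 405.3 + 405.3 = 6226 lbmol/h.

6230 lbmol/h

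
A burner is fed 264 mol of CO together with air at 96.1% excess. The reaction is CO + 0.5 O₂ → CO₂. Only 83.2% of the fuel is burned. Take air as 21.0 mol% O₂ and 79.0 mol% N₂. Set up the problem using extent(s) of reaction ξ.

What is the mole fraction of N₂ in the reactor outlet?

0.702

Stoichiometric O₂ = 0.5 × 264 = 132 mol; O₂ fed = 132 × 1.961 = 258.9 mol.
N₂ fed = 258.9 × 79/21 = 973.8 mol.
Fuel reacted = 0.832 × 264 → ξ = 219.6 mol.
Outlet (n = n₀ + ν ξ):
  CO: 264 − 1(219.6) = 44.35
  O₂: 258.9 − 0.5(219.6) = 149
  N₂: 973.8 (inert)
  CO₂: 0 + 1(219.6) = 219.6
Total out = 1387 mol; y_N₂ = 973.8 / 1387 = 0.7022.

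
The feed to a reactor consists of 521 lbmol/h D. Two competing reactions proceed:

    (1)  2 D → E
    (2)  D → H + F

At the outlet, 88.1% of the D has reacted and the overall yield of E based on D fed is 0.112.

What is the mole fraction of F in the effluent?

0.425

Yield of E: 1ξ₁ / 521 = 0.112 → ξ₁ = 58.35 lbmol/h.
Conversion of D: 2ξ₁ + 1ξ₂ = 0.881 × 521 = 459 → ξ₂ = 342.3 lbmol/h.
Outlet amounts (n = n₀ + Σ ν·ξ):
  D: 521 − 2(58.35) − 1(342.3) = 62
  E: 0 + 1(58.35) = 58.35
  H: 0 + 1(342.3) = 342.3
  F: 0 + 1(342.3) = 342.3
Total out = 804.9 lbmol/h; y_F = 342.3 / 804.9 = 0.4252.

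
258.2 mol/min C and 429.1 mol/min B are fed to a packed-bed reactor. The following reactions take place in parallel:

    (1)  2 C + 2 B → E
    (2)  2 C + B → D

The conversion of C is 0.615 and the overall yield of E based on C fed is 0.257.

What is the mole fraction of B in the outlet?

0.613

Yield of E: 1ξ₁ / 258.2 = 0.257 → ξ₁ = 66.36 mol/min.
Conversion of C: 2ξ₁ + 2ξ₂ = 0.615 × 258.2 = 158.8 → ξ₂ = 13.04 mol/min.
Outlet amounts (n = n₀ + Σ ν·ξ):
  C: 258.2 − 2(66.36) − 2(13.04) = 99.41
  B: 429.1 − 2(66.36) − 1(13.04) = 283.3
  E: 0 + 1(66.36) = 66.36
  D: 0 + 1(13.04) = 13.04
Total out = 462.1 mol/min; y_B = 283.3 / 462.1 = 0.6131.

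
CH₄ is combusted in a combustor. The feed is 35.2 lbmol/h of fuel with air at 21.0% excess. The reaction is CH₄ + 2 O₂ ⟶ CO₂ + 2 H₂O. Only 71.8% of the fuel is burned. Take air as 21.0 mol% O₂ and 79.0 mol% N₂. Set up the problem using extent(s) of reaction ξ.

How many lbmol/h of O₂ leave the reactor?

34.6 lbmol/h

Stoichiometric O₂ = 2 × 35.2 = 70.4 lbmol/h; O₂ fed = 70.4 × 1.210 = 85.18 lbmol/h.
N₂ fed = 85.18 × 79/21 = 320.5 lbmol/h.
Fuel reacted = 0.718 × 35.2 → ξ = 25.27 lbmol/h.
Outlet (n = n₀ + ν ξ):
  CH₄: 35.2 − 1(25.27) = 9.926
  O₂: 85.18 − 2(25.27) = 34.64
  N₂: 320.5 (inert)
  CO₂: 0 + 1(25.27) = 25.27
  H₂O: 0 + 2(25.27) = 50.55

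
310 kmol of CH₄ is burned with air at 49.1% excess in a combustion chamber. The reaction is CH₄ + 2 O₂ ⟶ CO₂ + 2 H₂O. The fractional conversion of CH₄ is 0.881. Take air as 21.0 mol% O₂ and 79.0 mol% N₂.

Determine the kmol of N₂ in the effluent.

Stoichiometric O₂ = 2 × 310 = 620 kmol; O₂ fed = 620 × 1.491 = 924.4 kmol.
N₂ fed = 924.4 × 79/21 = 3478 kmol.
Fuel reacted = 0.881 × 310 → ξ = 273.1 kmol.
Outlet (n = n₀ + ν ξ):
  CH₄: 310 − 1(273.1) = 36.89
  O₂: 924.4 − 2(273.1) = 378.2
  N₂: 3478 (inert)
  CO₂: 0 + 1(273.1) = 273.1
  H₂O: 0 + 2(273.1) = 546.2

3480 kmol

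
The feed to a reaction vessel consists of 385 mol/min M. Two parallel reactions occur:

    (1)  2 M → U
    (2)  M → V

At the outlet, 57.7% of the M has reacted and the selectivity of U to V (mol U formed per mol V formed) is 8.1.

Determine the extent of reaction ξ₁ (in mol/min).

ξ₁ = 105 mol/min

Conversion of M: M consumed = 0.577 × 385 = 222.1 mol/min = 2ξ₁ + 1ξ₂.
Selectivity: 1ξ₁ / (1ξ₂) = 8.1 → ξ₁ = 8.1 ξ₂.
Substitute: (2·8.1 + 1) ξ₂ = 222.1 → ξ₂ = 12.92 mol/min, ξ₁ = 104.6 mol/min.
Outlet amounts (n = n₀ + Σ ν·ξ):
  M: 385 − 2(104.6) − 1(12.92) = 162.9
  U: 0 + 1(104.6) = 104.6
  V: 0 + 1(12.92) = 12.92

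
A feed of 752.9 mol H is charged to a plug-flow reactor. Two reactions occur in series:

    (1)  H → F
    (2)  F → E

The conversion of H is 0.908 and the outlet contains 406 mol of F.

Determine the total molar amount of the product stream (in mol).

Conversion of H: H consumed = 1ξ₁ = 0.908 × 752.9 → ξ₁ = 683.6 mol.
F balance: n_F = 0 + 1ξ₁ − 1ξ₂ = 406 → ξ₂ = (1·683.6 − 406)/1 = 277.6 mol.
Outlet amounts (n = n₀ + Σ ν·ξ):
  H: 752.9 − 1(683.6) = 69.27
  F: 0 + 1(683.6) − 1(277.6) = 406
  E: 0 + 1(277.6) = 277.6
Total out = 69.27 + 406 + 277.6 = 752.9 mol.

753 mol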